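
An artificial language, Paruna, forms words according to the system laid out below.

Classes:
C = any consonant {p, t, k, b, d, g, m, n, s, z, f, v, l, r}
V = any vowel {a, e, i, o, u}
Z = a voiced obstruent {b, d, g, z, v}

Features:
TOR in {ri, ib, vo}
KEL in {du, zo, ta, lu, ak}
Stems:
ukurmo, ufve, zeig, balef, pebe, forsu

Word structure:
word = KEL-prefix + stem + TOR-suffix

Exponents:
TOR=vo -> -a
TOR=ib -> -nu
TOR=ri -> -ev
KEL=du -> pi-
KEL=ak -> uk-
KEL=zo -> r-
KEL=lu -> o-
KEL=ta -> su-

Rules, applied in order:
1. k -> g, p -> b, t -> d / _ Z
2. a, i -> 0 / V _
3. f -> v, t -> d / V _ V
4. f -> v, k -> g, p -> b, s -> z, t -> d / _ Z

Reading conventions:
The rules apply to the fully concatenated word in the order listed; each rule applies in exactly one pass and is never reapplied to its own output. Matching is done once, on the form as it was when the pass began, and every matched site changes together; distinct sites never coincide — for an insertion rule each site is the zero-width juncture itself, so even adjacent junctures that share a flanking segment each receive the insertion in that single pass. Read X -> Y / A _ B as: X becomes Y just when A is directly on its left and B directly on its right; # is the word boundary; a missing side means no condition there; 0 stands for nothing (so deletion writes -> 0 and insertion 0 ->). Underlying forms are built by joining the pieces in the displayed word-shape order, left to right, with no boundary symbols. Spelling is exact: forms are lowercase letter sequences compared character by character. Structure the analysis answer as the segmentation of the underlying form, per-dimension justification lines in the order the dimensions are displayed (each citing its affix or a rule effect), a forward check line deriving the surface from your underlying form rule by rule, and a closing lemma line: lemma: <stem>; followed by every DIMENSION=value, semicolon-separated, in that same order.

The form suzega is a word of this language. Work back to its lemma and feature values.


underlying: su-zeig-a
TOR=vo - signalled by the affix -a
KEL=ta - signalled by the affix su-
check: suzeiga -> suzeiga -> suzega -> suzega -> suzega
lemma: zeig; TOR=vo; KEL=ta


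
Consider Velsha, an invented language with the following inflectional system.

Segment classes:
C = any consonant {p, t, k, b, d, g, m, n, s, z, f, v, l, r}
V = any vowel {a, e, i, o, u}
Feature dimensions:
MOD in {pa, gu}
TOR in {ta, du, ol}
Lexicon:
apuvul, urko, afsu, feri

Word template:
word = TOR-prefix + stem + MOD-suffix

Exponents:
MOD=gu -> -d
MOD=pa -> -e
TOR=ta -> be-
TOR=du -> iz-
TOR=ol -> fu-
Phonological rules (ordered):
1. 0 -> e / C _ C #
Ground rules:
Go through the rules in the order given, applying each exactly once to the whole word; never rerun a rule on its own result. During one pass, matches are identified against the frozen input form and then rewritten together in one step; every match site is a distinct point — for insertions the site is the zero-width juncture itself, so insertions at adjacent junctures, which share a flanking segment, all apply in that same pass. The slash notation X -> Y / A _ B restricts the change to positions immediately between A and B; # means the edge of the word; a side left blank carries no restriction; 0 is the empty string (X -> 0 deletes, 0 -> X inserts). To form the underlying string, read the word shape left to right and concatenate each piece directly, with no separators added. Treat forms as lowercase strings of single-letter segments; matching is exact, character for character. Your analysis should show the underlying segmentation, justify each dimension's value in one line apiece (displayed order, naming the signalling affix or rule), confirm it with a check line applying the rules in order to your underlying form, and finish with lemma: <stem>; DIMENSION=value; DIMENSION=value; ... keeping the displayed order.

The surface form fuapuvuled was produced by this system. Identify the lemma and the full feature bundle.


underlying: fu-apuvul-d
MOD=gu - signalled by the affix -d
TOR=ol - signalled by the affix fu-
check: fuapuvuld -> fuapuvuled
lemma: apuvul; MOD=gu; TOR=ol


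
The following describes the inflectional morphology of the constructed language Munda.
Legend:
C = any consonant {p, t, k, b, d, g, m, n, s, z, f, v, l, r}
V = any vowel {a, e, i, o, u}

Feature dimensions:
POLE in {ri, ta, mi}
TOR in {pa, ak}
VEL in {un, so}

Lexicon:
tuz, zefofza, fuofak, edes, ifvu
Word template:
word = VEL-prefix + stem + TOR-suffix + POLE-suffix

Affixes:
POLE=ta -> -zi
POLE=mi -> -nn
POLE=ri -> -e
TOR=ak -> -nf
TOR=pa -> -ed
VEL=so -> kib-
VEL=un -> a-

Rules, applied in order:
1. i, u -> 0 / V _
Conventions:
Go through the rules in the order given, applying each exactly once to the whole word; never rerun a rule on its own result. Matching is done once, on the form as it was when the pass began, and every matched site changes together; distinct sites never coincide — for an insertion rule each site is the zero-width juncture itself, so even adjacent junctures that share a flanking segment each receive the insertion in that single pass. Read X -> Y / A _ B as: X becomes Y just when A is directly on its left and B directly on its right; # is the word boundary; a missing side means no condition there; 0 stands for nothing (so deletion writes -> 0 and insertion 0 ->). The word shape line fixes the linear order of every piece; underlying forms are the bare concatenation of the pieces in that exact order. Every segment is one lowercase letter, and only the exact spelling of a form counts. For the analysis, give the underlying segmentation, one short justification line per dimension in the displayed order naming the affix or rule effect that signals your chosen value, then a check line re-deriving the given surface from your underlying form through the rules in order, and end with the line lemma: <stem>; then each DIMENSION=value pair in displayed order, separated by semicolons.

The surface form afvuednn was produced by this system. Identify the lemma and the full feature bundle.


underlying: a-ifvu-ed-nn
POLE=mi - signalled by the affix -nn
TOR=pa - signalled by the affix -ed
VEL=un - signalled by the affix a-
check: aifvuednn -> afvuednn
lemma: ifvu; POLE=mi; TOR=pa; VEL=un


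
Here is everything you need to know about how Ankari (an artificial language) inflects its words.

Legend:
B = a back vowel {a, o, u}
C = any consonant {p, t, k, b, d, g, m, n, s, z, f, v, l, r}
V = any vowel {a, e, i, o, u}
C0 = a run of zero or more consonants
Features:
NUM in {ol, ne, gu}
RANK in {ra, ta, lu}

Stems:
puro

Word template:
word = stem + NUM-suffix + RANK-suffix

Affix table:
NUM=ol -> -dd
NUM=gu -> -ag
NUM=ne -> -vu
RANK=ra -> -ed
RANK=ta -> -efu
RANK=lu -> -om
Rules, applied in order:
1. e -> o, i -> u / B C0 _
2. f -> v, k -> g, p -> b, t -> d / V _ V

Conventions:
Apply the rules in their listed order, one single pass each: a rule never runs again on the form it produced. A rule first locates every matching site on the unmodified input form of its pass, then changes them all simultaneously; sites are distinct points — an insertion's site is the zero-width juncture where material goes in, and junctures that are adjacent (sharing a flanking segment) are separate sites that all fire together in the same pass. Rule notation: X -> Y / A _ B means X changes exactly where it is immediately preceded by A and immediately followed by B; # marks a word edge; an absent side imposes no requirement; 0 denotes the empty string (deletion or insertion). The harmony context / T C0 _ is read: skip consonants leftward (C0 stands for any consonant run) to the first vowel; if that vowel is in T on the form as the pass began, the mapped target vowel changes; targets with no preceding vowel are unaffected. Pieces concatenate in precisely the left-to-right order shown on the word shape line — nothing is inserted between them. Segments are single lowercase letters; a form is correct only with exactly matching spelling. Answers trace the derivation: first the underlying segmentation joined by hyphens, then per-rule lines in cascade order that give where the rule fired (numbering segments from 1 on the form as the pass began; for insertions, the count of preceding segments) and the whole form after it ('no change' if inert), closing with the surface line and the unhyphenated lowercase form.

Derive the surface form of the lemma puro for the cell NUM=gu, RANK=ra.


underlying: puro-ag-ed
1. e -> o, i -> u / B C0 _: fires at position(s) 7: puroagod
2. f -> v, k -> g, p -> b, t -> d / V _ V: no change
surface: puroagod


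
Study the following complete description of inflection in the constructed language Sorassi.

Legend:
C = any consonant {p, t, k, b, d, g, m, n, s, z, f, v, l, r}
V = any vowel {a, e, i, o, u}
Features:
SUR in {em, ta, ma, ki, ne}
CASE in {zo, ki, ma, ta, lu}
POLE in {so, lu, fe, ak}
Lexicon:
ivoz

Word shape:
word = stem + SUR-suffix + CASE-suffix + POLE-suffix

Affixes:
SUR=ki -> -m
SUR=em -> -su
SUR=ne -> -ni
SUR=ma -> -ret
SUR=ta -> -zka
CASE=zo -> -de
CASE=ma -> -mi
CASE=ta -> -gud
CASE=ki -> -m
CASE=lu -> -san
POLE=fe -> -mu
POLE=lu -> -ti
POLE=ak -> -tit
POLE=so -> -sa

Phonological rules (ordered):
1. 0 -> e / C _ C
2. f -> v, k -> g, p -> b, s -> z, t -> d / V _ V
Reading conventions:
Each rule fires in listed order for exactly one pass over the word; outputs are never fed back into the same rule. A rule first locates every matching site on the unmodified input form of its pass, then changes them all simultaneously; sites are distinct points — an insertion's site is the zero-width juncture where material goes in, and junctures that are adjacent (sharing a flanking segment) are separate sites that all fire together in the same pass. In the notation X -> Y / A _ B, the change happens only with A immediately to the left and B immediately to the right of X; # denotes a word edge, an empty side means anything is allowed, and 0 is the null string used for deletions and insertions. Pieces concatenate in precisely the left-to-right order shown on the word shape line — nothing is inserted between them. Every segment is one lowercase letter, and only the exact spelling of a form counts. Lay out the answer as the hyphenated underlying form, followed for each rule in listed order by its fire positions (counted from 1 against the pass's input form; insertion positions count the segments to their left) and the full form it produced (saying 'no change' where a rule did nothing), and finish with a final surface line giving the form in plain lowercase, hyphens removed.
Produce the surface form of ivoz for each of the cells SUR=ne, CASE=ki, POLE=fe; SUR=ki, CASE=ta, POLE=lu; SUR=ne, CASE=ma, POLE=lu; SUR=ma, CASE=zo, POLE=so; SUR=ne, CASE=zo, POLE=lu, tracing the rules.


cell SUR=ne, CASE=ki, POLE=fe:
underlying: ivoz-ni-m-mu
1. 0 -> e / C _ C: inserts after position(s) 4, 7: ivozenimemu
2. f -> v, k -> g, p -> b, s -> z, t -> d / V _ V: no change
surface: ivozenimemu

cell SUR=ki, CASE=ta, POLE=lu:
underlying: ivoz-m-gud-ti
1. 0 -> e / C _ C: inserts after position(s) 4, 5, 8: ivozemegudeti
2. f -> v, k -> g, p -> b, s -> z, t -> d / V _ V: fires at position(s) 12: ivozemegudedi
surface: ivozemegudedi

cell SUR=ne, CASE=ma, POLE=lu:
underlying: ivoz-ni-mi-ti
1. 0 -> e / C _ C: inserts after position(s) 4: ivozenimiti
2. f -> v, k -> g, p -> b, s -> z, t -> d / V _ V: fires at position(s) 10: ivozenimidi
surface: ivozenimidi

cell SUR=ma, CASE=zo, POLE=so:
underlying: ivoz-ret-de-sa
1. 0 -> e / C _ C: inserts after position(s) 4, 7: ivozeretedesa
2. f -> v, k -> g, p -> b, s -> z, t -> d / V _ V: fires at position(s) 8, 12: ivozerededeza
surface: ivozerededeza

cell SUR=ne, CASE=zo, POLE=lu:
underlying: ivoz-ni-de-ti
1. 0 -> e / C _ C: inserts after position(s) 4: ivozenideti
2. f -> v, k -> g, p -> b, s -> z, t -> d / V _ V: fires at position(s) 10: ivozenidedi
surface: ivozenidedi


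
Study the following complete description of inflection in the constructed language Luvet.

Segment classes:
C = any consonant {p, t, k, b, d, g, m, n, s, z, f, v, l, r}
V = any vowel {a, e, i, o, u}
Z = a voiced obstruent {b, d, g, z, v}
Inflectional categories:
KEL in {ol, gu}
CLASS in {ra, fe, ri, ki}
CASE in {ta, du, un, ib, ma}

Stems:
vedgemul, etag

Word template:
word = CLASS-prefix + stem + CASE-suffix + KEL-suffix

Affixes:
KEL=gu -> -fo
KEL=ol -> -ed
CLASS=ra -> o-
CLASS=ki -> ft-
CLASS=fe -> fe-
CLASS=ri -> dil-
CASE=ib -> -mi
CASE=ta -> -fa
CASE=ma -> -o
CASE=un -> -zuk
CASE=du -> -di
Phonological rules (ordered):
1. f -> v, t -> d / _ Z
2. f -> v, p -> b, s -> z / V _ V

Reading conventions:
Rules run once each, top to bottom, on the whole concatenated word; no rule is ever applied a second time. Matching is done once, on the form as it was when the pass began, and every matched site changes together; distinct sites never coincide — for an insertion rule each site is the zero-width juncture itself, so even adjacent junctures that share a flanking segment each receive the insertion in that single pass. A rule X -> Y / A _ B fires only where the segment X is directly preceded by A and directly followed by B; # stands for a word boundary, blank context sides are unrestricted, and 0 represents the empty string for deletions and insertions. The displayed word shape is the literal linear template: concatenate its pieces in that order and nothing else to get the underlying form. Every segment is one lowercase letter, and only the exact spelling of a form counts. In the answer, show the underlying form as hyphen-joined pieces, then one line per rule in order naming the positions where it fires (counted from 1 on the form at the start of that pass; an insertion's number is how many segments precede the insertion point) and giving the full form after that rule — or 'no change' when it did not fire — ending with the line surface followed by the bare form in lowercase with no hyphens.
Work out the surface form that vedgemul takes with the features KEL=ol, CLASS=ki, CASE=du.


underlying: ft-vedgemul-di-ed
1. f -> v, t -> d / _ Z: fires at position(s) 2: fdvedgemuldied
2. f -> v, p -> b, s -> z / V _ V: no change
surface: fdvedgemuldied


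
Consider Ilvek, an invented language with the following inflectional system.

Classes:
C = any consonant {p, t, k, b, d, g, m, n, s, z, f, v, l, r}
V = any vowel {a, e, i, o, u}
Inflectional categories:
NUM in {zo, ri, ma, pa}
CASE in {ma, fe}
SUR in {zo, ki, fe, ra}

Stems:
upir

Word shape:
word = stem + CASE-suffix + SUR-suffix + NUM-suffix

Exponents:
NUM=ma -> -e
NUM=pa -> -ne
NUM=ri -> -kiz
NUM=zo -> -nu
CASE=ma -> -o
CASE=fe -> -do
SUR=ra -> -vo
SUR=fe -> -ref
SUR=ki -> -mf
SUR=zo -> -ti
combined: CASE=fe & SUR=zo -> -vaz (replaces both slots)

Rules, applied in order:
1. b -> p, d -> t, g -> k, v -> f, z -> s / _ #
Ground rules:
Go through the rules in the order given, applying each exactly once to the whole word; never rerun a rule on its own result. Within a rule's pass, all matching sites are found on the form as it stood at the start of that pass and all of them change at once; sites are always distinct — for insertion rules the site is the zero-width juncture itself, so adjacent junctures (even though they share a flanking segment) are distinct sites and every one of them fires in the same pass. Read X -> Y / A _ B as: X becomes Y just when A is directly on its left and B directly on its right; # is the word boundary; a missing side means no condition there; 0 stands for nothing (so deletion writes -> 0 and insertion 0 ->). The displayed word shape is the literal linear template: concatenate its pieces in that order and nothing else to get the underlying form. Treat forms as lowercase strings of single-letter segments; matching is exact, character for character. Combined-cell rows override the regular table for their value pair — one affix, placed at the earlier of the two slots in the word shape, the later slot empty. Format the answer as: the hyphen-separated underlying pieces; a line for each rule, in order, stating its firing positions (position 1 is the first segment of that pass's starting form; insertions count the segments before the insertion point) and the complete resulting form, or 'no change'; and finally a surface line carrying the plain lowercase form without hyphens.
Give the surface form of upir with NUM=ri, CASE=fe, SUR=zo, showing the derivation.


underlying: upir-vaz-kiz
1. b -> p, d -> t, g -> k, v -> f, z -> s / _ #: fires at position(s) 10: upirvazkis
surface: upirvazkis


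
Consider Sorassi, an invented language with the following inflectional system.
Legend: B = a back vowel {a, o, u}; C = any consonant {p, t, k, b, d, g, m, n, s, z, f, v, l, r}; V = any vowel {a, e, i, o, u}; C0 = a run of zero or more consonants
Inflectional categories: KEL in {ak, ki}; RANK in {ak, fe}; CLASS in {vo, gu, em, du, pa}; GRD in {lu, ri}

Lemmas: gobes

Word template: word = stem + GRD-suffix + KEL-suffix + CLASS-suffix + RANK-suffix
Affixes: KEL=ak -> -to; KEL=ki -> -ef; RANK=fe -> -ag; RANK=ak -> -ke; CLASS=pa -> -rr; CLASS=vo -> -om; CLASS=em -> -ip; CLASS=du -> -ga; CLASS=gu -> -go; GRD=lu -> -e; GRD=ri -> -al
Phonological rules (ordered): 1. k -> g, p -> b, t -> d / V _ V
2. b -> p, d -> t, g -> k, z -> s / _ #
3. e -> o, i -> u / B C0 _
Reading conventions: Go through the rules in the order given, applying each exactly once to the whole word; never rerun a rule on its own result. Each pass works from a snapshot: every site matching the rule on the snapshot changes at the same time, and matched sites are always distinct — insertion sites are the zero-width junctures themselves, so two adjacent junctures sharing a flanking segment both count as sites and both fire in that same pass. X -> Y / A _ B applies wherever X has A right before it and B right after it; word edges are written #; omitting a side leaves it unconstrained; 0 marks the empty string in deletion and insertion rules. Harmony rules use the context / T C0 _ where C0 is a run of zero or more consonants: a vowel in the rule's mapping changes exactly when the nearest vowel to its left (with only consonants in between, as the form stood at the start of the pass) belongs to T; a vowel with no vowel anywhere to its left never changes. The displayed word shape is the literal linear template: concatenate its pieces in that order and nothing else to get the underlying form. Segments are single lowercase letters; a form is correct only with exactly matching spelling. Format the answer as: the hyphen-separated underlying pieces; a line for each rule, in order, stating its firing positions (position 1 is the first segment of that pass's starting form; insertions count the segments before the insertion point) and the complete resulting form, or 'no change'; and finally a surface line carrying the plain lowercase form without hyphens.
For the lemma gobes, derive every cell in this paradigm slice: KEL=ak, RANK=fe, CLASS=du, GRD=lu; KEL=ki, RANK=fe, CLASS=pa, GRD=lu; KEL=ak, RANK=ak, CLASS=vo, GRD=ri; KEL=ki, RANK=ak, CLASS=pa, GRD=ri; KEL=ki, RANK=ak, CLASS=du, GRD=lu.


cell KEL=ak, RANK=fe, CLASS=du, GRD=lu:
underlying: gobes-e-to-ga-ag
1. k -> g, p -> b, t -> d / V _ V: fires at position(s) 7: gobesedogaag
2. b -> p, d -> t, g -> k, z -> s / _ #: fires at position(s) 12: gobesedogaak
3. e -> o, i -> u / B C0 _: fires at position(s) 4: gobosedogaak
surface: gobosedogaak

cell KEL=ki, RANK=fe, CLASS=pa, GRD=lu:
underlying: gobes-e-ef-rr-ag
1. k -> g, p -> b, t -> d / V _ V: no change
2. b -> p, d -> t, g -> k, z -> s / _ #: fires at position(s) 12: gobeseefrrak
3. e -> o, i -> u / B C0 _: fires at position(s) 4: goboseefrrak
surface: goboseefrrak

cell KEL=ak, RANK=ak, CLASS=vo, GRD=ri:
underlying: gobes-al-to-om-ke
1. k -> g, p -> b, t -> d / V _ V: no change
2. b -> p, d -> t, g -> k, z -> s / _ #: no change
3. e -> o, i -> u / B C0 _: fires at position(s) 4, 13: gobosaltoomko
surface: gobosaltoomko

cell KEL=ki, RANK=ak, CLASS=pa, GRD=ri:
underlying: gobes-al-ef-rr-ke
1. k -> g, p -> b, t -> d / V _ V: no change
2. b -> p, d -> t, g -> k, z -> s / _ #: no change
3. e -> o, i -> u / B C0 _: fires at position(s) 4, 8: gobosalofrrke
surface: gobosalofrrke

cell KEL=ki, RANK=ak, CLASS=du, GRD=lu:
underlying: gobes-e-ef-ga-ke
1. k -> g, p -> b, t -> d / V _ V: fires at position(s) 11: gobeseefgage
2. b -> p, d -> t, g -> k, z -> s / _ #: no change
3. e -> o, i -> u / B C0 _: fires at position(s) 4, 12: goboseefgago
surface: goboseefgago


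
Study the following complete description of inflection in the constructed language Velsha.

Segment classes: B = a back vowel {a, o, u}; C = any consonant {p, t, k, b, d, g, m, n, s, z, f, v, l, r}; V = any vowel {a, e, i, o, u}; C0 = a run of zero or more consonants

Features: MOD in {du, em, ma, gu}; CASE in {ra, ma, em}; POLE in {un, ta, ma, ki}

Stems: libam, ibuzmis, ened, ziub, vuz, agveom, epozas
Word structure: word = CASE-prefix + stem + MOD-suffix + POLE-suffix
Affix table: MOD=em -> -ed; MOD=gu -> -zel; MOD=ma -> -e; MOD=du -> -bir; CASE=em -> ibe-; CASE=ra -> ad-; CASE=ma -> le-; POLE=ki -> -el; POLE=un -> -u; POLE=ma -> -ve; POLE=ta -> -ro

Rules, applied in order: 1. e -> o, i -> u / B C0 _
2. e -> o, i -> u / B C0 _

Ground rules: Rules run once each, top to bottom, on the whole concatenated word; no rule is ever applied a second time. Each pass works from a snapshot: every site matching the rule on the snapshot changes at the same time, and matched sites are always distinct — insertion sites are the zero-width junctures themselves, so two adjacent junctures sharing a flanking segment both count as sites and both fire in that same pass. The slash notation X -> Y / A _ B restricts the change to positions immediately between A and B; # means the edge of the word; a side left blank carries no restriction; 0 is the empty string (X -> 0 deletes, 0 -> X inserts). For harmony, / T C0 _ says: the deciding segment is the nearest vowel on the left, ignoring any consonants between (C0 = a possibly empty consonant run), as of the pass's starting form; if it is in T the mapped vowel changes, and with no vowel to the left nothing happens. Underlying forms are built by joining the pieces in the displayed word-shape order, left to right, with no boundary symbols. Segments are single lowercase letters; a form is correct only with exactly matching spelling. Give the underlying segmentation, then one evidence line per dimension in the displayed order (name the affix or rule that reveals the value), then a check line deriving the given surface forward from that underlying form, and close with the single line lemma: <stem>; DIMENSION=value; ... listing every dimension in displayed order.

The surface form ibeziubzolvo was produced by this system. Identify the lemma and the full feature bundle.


underlying: ibe-ziub-zel-ve
MOD=gu - signalled by the affix -zel
CASE=em - signalled by the affix ibe-
POLE=ma - signalled by the affix -ve
check: ibeziubzelve -> ibeziubzolve -> ibeziubzolvo
lemma: ziub; MOD=gu; CASE=em; POLE=ma


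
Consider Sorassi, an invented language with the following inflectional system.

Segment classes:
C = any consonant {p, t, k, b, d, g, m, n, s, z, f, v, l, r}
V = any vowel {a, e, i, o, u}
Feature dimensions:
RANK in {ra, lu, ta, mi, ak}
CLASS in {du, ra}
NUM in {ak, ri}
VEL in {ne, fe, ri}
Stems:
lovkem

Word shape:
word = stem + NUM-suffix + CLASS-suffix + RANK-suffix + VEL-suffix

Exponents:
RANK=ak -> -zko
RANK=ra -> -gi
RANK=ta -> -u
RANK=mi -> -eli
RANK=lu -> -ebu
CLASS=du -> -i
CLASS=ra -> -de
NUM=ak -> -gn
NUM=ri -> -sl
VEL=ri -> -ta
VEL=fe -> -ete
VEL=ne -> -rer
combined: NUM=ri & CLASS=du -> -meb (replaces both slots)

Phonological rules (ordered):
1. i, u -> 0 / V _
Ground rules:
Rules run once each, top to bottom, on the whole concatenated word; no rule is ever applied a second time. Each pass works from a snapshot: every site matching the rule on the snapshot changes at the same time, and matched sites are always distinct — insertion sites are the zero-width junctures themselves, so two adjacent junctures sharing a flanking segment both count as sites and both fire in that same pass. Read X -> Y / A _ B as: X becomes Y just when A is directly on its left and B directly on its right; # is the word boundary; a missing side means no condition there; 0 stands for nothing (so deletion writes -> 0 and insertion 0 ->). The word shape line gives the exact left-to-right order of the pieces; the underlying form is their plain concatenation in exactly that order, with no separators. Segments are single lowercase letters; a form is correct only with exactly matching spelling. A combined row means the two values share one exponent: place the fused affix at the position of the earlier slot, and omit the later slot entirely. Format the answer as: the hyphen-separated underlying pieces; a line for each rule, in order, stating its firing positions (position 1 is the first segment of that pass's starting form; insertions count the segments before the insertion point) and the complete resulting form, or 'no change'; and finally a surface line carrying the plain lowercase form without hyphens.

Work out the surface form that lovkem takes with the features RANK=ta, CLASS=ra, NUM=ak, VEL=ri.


underlying: lovkem-gn-de-u-ta
1. i, u -> 0 / V _: fires at position(s) 11: lovkemgndeta
surface: lovkemgndeta


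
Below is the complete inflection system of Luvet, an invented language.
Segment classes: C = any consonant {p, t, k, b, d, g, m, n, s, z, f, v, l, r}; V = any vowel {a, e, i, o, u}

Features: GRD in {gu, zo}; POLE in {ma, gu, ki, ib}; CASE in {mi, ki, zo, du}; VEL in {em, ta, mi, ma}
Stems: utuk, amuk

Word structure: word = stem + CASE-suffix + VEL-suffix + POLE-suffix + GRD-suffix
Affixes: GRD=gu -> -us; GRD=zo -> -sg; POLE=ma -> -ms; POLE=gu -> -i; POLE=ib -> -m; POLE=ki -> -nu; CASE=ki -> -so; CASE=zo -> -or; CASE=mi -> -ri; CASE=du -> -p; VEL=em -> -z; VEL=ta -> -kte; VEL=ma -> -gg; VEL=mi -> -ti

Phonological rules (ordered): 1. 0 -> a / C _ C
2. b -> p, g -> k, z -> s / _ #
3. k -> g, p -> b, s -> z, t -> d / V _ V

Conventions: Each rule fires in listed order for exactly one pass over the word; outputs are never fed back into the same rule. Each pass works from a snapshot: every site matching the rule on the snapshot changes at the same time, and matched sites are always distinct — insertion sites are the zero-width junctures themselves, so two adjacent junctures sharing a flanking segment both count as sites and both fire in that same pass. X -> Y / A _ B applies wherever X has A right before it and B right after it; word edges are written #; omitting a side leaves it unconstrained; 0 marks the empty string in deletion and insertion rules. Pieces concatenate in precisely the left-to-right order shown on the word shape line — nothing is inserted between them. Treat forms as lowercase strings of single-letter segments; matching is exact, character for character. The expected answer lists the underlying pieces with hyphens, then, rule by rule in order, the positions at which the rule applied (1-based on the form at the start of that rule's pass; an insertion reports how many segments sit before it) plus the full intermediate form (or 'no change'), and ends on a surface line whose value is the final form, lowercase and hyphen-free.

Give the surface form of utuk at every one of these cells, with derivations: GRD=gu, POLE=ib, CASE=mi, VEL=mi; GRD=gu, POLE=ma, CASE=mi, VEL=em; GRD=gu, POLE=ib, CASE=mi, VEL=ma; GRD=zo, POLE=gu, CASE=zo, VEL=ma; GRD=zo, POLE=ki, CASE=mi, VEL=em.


cell GRD=gu, POLE=ib, CASE=mi, VEL=mi:
underlying: utuk-ri-ti-m-us
1. 0 -> a / C _ C: inserts after position(s) 4: utukaritimus
2. b -> p, g -> k, z -> s / _ #: no change
3. k -> g, p -> b, s -> z, t -> d / V _ V: fires at position(s) 2, 4, 8: udugaridimus
surface: udugaridimus

cell GRD=gu, POLE=ma, CASE=mi, VEL=em:
underlying: utuk-ri-z-ms-us
1. 0 -> a / C _ C: inserts after position(s) 4, 7, 8: utukarizamasus
2. b -> p, g -> k, z -> s / _ #: no change
3. k -> g, p -> b, s -> z, t -> d / V _ V: fires at position(s) 2, 4, 12: udugarizamazus
surface: udugarizamazus

cell GRD=gu, POLE=ib, CASE=mi, VEL=ma:
underlying: utuk-ri-gg-m-us
1. 0 -> a / C _ C: inserts after position(s) 4, 7, 8: utukarigagamus
2. b -> p, g -> k, z -> s / _ #: no change
3. k -> g, p -> b, s -> z, t -> d / V _ V: fires at position(s) 2, 4: udugarigagamus
surface: udugarigagamus

cell GRD=zo, POLE=gu, CASE=zo, VEL=ma:
underlying: utuk-or-gg-i-sg
1. 0 -> a / C _ C: inserts after position(s) 6, 7, 10: utukoragagisag
2. b -> p, g -> k, z -> s / _ #: fires at position(s) 14: utukoragagisak
3. k -> g, p -> b, s -> z, t -> d / V _ V: fires at position(s) 2, 4, 12: udugoragagizak
surface: udugoragagizak

cell GRD=zo, POLE=ki, CASE=mi, VEL=em:
underlying: utuk-ri-z-nu-sg
1. 0 -> a / C _ C: inserts after position(s) 4, 7, 10: utukarizanusag
2. b -> p, g -> k, z -> s / _ #: fires at position(s) 14: utukarizanusak
3. k -> g, p -> b, s -> z, t -> d / V _ V: fires at position(s) 2, 4, 12: udugarizanuzak
surface: udugarizanuzak


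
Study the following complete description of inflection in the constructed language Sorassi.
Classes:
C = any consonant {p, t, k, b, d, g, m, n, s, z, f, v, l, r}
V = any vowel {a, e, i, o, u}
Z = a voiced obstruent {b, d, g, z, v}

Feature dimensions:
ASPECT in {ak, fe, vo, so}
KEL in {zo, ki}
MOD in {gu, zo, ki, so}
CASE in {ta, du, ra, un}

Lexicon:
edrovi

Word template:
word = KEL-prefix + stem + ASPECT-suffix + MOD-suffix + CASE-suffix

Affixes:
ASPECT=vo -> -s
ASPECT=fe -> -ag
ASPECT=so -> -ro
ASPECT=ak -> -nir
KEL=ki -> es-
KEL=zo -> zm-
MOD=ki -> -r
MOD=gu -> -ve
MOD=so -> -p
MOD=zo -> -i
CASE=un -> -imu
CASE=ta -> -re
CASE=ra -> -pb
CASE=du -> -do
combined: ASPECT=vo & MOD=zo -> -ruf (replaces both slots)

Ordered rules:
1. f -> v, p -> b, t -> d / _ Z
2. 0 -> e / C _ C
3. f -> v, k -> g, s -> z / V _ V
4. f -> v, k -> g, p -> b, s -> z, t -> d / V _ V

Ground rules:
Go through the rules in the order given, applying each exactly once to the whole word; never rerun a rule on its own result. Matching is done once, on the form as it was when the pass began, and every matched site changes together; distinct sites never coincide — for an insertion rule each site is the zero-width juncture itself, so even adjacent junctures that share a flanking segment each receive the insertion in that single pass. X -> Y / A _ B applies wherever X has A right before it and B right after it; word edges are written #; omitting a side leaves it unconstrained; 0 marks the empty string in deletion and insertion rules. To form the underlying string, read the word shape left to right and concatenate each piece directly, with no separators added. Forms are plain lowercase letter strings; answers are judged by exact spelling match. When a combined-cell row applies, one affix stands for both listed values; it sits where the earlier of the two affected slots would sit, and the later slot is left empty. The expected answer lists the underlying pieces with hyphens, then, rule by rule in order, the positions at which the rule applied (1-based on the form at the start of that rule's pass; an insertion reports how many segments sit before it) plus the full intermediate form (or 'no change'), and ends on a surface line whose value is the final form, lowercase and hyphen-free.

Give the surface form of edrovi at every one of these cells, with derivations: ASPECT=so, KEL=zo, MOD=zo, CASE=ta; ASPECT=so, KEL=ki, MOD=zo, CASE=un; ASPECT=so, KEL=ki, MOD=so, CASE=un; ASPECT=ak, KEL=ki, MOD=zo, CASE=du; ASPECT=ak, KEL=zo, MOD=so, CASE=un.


cell ASPECT=so, KEL=zo, MOD=zo, CASE=ta:
underlying: zm-edrovi-ro-i-re
1. f -> v, p -> b, t -> d / _ Z: no change
2. 0 -> e / C _ C: inserts after position(s) 1, 4: zemederoviroire
3. f -> v, k -> g, s -> z / V _ V: no change
4. f -> v, k -> g, p -> b, s -> z, t -> d / V _ V: no change
surface: zemederoviroire

cell ASPECT=so, KEL=ki, MOD=zo, CASE=un:
underlying: es-edrovi-ro-i-imu
1. f -> v, p -> b, t -> d / _ Z: no change
2. 0 -> e / C _ C: inserts after position(s) 4: esederoviroiimu
3. f -> v, k -> g, s -> z / V _ V: fires at position(s) 2: ezederoviroiimu
4. f -> v, k -> g, p -> b, s -> z, t -> d / V _ V: no change
surface: ezederoviroiimu

cell ASPECT=so, KEL=ki, MOD=so, CASE=un:
underlying: es-edrovi-ro-p-imu
1. f -> v, p -> b, t -> d / _ Z: no change
2. 0 -> e / C _ C: inserts after position(s) 4: esederoviropimu
3. f -> v, k -> g, s -> z / V _ V: fires at position(s) 2: ezederoviropimu
4. f -> v, k -> g, p -> b, s -> z, t -> d / V _ V: fires at position(s) 12: ezederovirobimu
surface: ezederovirobimu

cell ASPECT=ak, KEL=ki, MOD=zo, CASE=du:
underlying: es-edrovi-nir-i-do
1. f -> v, p -> b, t -> d / _ Z: no change
2. 0 -> e / C _ C: inserts after position(s) 4: esederovinirido
3. f -> v, k -> g, s -> z / V _ V: fires at position(s) 2: ezederovinirido
4. f -> v, k -> g, p -> b, s -> z, t -> d / V _ V: no change
surface: ezederovinirido

cell ASPECT=ak, KEL=zo, MOD=so, CASE=un:
underlying: zm-edrovi-nir-p-imu
1. f -> v, p -> b, t -> d / _ Z: no change
2. 0 -> e / C _ C: inserts after position(s) 1, 4, 11: zemederovinirepimu
3. f -> v, k -> g, s -> z / V _ V: no change
4. f -> v, k -> g, p -> b, s -> z, t -> d / V _ V: fires at position(s) 15: zemederovinirebimu
surface: zemederovinirebimu


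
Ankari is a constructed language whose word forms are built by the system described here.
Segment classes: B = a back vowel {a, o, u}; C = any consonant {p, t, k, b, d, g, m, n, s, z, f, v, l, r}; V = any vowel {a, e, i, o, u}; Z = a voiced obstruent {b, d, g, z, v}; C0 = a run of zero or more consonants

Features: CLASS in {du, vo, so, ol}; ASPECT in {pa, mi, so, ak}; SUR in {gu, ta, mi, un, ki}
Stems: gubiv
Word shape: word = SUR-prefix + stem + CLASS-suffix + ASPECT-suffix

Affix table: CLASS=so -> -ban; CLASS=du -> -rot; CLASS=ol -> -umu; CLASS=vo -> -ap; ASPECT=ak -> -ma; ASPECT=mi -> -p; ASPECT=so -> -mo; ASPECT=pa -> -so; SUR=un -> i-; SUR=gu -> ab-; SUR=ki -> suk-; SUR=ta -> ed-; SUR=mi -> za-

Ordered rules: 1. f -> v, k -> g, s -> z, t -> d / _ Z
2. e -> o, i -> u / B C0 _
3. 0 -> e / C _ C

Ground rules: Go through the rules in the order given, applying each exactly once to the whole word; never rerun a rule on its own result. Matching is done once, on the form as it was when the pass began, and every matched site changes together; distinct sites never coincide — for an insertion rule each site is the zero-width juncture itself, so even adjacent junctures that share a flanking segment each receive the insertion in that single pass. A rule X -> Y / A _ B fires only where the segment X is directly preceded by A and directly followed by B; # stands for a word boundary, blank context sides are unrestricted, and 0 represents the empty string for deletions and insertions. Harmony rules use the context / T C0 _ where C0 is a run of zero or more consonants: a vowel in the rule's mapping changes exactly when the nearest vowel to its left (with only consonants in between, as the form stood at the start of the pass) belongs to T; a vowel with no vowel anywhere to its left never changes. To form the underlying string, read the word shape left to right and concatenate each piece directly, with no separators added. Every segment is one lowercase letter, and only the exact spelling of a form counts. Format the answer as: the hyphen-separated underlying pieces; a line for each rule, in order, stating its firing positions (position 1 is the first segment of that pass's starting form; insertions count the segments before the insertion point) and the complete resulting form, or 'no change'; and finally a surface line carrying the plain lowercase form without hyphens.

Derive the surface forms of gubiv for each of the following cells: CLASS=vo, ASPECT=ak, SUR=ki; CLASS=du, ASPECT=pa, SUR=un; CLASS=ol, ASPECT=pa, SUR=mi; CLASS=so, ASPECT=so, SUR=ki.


cell CLASS=vo, ASPECT=ak, SUR=ki:
underlying: suk-gubiv-ap-ma
1. f -> v, k -> g, s -> z, t -> d / _ Z: fires at position(s) 3: suggubivapma
2. e -> o, i -> u / B C0 _: fires at position(s) 7: suggubuvapma
3. 0 -> e / C _ C: inserts after position(s) 3, 10: sugegubuvapema
surface: sugegubuvapema

cell CLASS=du, ASPECT=pa, SUR=un:
underlying: i-gubiv-rot-so
1. f -> v, k -> g, s -> z, t -> d / _ Z: no change
2. e -> o, i -> u / B C0 _: fires at position(s) 5: igubuvrotso
3. 0 -> e / C _ C: inserts after position(s) 6, 9: igubuveroteso
surface: igubuveroteso

cell CLASS=ol, ASPECT=pa, SUR=mi:
underlying: za-gubiv-umu-so
1. f -> v, k -> g, s -> z, t -> d / _ Z: no change
2. e -> o, i -> u / B C0 _: fires at position(s) 6: zagubuvumuso
3. 0 -> e / C _ C: no change
surface: zagubuvumuso

cell CLASS=so, ASPECT=so, SUR=ki:
underlying: suk-gubiv-ban-mo
1. f -> v, k -> g, s -> z, t -> d / _ Z: fires at position(s) 3: suggubivbanmo
2. e -> o, i -> u / B C0 _: fires at position(s) 7: suggubuvbanmo
3. 0 -> e / C _ C: inserts after position(s) 3, 8, 11: sugegubuvebanemo
surface: sugegubuvebanemo


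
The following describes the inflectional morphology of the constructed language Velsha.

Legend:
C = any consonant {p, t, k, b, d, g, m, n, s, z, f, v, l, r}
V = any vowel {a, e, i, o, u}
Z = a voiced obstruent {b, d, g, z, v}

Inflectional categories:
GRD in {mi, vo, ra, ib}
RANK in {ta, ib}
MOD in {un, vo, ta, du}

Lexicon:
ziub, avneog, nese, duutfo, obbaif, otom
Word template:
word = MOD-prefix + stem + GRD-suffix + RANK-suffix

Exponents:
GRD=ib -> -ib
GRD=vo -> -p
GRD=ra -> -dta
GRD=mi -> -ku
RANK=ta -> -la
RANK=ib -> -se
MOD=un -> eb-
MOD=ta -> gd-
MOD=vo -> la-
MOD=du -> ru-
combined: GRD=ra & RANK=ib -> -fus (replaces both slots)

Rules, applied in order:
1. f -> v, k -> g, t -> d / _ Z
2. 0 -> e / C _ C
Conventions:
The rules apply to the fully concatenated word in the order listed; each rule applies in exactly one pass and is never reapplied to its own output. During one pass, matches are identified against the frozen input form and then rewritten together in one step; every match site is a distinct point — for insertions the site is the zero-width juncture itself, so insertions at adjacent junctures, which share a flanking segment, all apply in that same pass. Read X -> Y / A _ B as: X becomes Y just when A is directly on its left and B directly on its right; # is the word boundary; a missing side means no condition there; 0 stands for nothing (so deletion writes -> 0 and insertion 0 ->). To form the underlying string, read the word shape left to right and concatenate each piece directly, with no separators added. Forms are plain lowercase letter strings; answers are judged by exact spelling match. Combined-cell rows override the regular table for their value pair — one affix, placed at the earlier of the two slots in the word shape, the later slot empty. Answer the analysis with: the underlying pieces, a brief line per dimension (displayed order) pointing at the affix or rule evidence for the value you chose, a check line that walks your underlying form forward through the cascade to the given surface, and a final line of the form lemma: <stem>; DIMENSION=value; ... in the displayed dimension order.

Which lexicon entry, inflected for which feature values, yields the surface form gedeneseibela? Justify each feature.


underlying: gd-nese-ib-la
GRD=ib - signalled by the affix -ib
RANK=ta - signalled by the affix -la
MOD=ta - signalled by the affix gd-
check: gdneseibla -> gdneseibla -> gedeneseibela
lemma: nese; GRD=ib; RANK=ta; MOD=ta


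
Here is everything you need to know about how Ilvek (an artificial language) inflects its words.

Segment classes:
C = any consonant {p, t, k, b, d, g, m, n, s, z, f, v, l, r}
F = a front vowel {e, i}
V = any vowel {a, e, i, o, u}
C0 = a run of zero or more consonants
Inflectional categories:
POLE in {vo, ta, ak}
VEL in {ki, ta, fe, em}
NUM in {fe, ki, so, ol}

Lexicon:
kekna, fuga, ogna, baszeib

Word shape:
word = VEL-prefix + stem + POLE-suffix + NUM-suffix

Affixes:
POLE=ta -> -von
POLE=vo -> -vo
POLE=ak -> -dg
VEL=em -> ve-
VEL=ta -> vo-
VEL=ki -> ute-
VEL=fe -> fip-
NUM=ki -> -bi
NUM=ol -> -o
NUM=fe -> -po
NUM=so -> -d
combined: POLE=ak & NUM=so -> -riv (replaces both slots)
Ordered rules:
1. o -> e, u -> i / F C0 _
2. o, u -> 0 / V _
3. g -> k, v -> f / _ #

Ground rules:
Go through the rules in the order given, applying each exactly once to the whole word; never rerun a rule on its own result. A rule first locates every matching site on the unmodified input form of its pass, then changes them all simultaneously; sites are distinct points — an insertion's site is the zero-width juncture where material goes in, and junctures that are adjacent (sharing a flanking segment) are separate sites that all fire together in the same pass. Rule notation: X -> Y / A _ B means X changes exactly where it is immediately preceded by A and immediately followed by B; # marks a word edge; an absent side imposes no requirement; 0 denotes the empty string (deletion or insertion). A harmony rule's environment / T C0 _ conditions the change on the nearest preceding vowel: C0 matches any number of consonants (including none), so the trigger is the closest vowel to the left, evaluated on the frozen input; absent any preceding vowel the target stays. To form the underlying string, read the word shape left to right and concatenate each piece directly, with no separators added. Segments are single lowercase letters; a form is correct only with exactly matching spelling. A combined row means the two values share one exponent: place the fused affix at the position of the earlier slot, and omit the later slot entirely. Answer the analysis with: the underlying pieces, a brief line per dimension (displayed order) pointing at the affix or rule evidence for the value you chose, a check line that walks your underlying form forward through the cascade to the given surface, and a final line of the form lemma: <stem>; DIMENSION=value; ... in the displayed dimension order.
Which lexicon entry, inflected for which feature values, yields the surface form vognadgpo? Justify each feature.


underlying: vo-ogna-dg-po
POLE=ak - signalled by the affix -dg
VEL=ta - signalled by the affix vo-
NUM=fe - signalled by the affix -po
check: voognadgpo -> voognadgpo -> vognadgpo -> vognadgpo
lemma: ogna; POLE=ak; VEL=ta; NUM=fe
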